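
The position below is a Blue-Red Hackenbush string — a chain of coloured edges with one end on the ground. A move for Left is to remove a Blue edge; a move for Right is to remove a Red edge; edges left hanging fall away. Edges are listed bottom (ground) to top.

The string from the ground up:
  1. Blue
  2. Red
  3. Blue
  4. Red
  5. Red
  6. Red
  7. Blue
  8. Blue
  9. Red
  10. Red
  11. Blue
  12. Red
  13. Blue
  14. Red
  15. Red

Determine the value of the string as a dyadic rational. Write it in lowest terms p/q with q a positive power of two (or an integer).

9001/16384

Prefix values for Blue Red Blue Red Red Red Blue Blue Red Red Blue Red Blue Red Red via {L|R} + simplicity:
edge 1 of 15 (Blue): { 0 | (no moves) } ⇒ 1
edge 2 of 15 (Red): { 0 | 1 } ⇒ 1/2
edge 3 of 15 (Blue): { 0 1/2 | 1 } ⇒ 3/4
edge 4 of 15 (Red): { 0 1/2 | 3/4 1 } ⇒ 5/8
edge 5 of 15 (Red): { 0 1/2 | 5/8 3/4 1 } ⇒ 9/16
edge 6 of 15 (Red): { 0 1/2 | 9/16 5/8 3/4 1 } ⇒ 17/32
edge 7 of 15 (Blue): { 0 1/2 17/32 | 9/16 5/8 3/4 1 } ⇒ 35/64
edge 8 of 15 (Blue): { 0 1/2 17/32 35/64 | 9/16 5/8 3/4 1 } ⇒ 71/128
edge 9 of 15 (Red): { 0 1/2 17/32 35/64 | 71/128 9/16 5/8 3/4 1 } ⇒ 141/256
edge 10 of 15 (Red): { 0 1/2 17/32 35/64 | 141/256 71/128 9/16 5/8 3/4 1 } ⇒ 281/512
edge 11 of 15 (Blue): { 0 1/2 17/32 35/64 281/512 | 141/256 71/128 9/16 5/8 3/4 1 } ⇒ 563/1024
edge 12 of 15 (Red): { 0 1/2 17/32 35/64 281/512 | 563/1024 141/256 71/128 9/16 5/8 3/4 1 } ⇒ 1125/2048
edge 13 of 15 (Blue): { 0 1/2 17/32 35/64 281/512 1125/2048 | 563/1024 141/256 71/128 9/16 5/8 3/4 1 } ⇒ 2251/4096
edge 14 of 15 (Red): { 0 1/2 17/32 35/64 281/512 1125/2048 | 2251/4096 563/1024 141/256 71/128 9/16 5/8 3/4 1 } ⇒ 4501/8192
edge 15 of 15 (Red): { 0 1/2 17/32 35/64 281/512 1125/2048 | 4501/8192 2251/4096 563/1024 141/256 71/128 9/16 5/8 3/4 1 } ⇒ 9001/16384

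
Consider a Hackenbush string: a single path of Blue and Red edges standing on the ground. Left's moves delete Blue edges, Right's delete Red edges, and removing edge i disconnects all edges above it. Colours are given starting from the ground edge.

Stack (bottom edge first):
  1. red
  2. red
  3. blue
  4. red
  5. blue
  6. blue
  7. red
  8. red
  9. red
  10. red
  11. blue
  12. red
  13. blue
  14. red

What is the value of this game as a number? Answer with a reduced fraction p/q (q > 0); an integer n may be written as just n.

-6635/4096

r: Left { — }, Right { 0 } so simplest -1
rr: Left { — }, Right { -1,0 } so simplest -2
rrb: Left { -2 }, Right { -1,0 } so simplest -3/2
rrbr: Left { -2 }, Right { -3/2,-1,0 } so simplest -7/4
rrbrb: Left { -2,-7/4 }, Right { -3/2,-1,0 } so simplest -13/8
rrbrbb: Left { -2,-7/4,-13/8 }, Right { -3/2,-1,0 } so simplest -25/16
rrbrbbr: Left { -2,-7/4,-13/8 }, Right { -25/16,-3/2,-1,0 } so simplest -51/32
rrbrbbrr: Left { -2,-7/4,-13/8 }, Right { -51/32,-25/16,-3/2,-1,0 } so simplest -103/64
rrbrbbrrr: Left { -2,-7/4,-13/8 }, Right { -103/64,-51/32,-25/16,-3/2,-1,0 } so simplest -207/128
rrbrbbrrrr: Left { -2,-7/4,-13/8 }, Right { -207/128,-103/64,-51/32,-25/16,-3/2,-1,0 } so simplest -415/256
rrbrbbrrrrb: Left { -2,-7/4,-13/8,-415/256 }, Right { -207/128,-103/64,-51/32,-25/16,-3/2,-1,0 } so simplest -829/512
rrbrbbrrrrbr: Left { -2,-7/4,-13/8,-415/256 }, Right { -829/512,-207/128,-103/64,-51/32,-25/16,-3/2,-1,0 } so simplest -1659/1024
rrbrbbrrrrbrb: Left { -2,-7/4,-13/8,-415/256,-1659/1024 }, Right { -829/512,-207/128,-103/64,-51/32,-25/16,-3/2,-1,0 } so simplest -3317/2048
rrbrbbrrrrbrbr: Left { -2,-7/4,-13/8,-415/256,-1659/1024 }, Right { -3317/2048,-829/512,-207/128,-103/64,-51/32,-25/16,-3/2,-1,0 } so simplest -6635/4096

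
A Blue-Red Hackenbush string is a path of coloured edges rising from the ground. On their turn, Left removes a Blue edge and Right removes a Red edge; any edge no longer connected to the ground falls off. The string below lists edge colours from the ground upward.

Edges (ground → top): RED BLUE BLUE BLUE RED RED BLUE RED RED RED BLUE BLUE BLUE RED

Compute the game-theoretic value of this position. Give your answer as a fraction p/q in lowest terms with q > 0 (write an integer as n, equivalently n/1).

edge 1 of 14 (RED): { none | 0 } -> -1
edge 2 of 14 (BLUE): { -1 | 0 } -> -1/2
edge 3 of 14 (BLUE): { -1,-1/2 | 0 } -> -1/4
edge 4 of 14 (BLUE): { -1,-1/2,-1/4 | 0 } -> -1/8
edge 5 of 14 (RED): { -1,-1/2,-1/4 | -1/8,0 } -> -3/16
edge 6 of 14 (RED): { -1,-1/2,-1/4 | -3/16,-1/8,0 } -> -7/32
edge 7 of 14 (BLUE): { -1,-1/2,-1/4,-7/32 | -3/16,-1/8,0 } -> -13/64
edge 8 of 14 (RED): { -1,-1/2,-1/4,-7/32 | -13/64,-3/16,-1/8,0 } -> -27/128
edge 9 of 14 (RED): { -1,-1/2,-1/4,-7/32 | -27/128,-13/64,-3/16,-1/8,0 } -> -55/256
edge 10 of 14 (RED): { -1,-1/2,-1/4,-7/32 | -55/256,-27/128,-13/64,-3/16,-1/8,0 } -> -111/512
edge 11 of 14 (BLUE): { -1,-1/2,-1/4,-7/32,-111/512 | -55/256,-27/128,-13/64,-3/16,-1/8,0 } -> -221/1024
edge 12 of 14 (BLUE): { -1,-1/2,-1/4,-7/32,-111/512,-221/1024 | -55/256,-27/128,-13/64,-3/16,-1/8,0 } -> -441/2048
edge 13 of 14 (BLUE): { -1,-1/2,-1/4,-7/32,-111/512,-221/1024,-441/2048 | -55/256,-27/128,-13/64,-3/16,-1/8,0 } -> -881/4096
edge 14 of 14 (RED): { -1,-1/2,-1/4,-7/32,-111/512,-221/1024,-441/2048 | -881/4096,-55/256,-27/128,-13/64,-3/16,-1/8,0 } -> -1763/8192

-1763/8192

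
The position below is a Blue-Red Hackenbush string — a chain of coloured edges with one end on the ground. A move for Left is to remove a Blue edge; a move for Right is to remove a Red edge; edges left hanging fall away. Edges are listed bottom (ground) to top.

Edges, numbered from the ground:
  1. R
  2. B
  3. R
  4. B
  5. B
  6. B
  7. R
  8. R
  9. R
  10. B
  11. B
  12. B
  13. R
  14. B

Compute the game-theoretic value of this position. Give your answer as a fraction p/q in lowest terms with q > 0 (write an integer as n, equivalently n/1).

Recurse on prefixes of the 14-edge string R B R B B B R R R B B B R B:
edge 1 of 14 (R): { (no moves) | 0 } — -1
edge 2 of 14 (B): { -1 | 0 } — -1/2
edge 3 of 14 (R): { -1 | -1/2; 0 } — -3/4
edge 4 of 14 (B): { -1; -3/4 | -1/2; 0 } — -5/8
edge 5 of 14 (B): { -1; -3/4; -5/8 | -1/2; 0 } — -9/16
edge 6 of 14 (B): { -1; -3/4; -5/8; -9/16 | -1/2; 0 } — -17/32
edge 7 of 14 (R): { -1; -3/4; -5/8; -9/16 | -17/32; -1/2; 0 } — -35/64
edge 8 of 14 (R): { -1; -3/4; -5/8; -9/16 | -35/64; -17/32; -1/2; 0 } — -71/128
edge 9 of 14 (R): { -1; -3/4; -5/8; -9/16 | -71/128; -35/64; -17/32; -1/2; 0 } — -143/256
edge 10 of 14 (B): { -1; -3/4; -5/8; -9/16; -143/256 | -71/128; -35/64; -17/32; -1/2; 0 } — -285/512
edge 11 of 14 (B): { -1; -3/4; -5/8; -9/16; -143/256; -285/512 | -71/128; -35/64; -17/32; -1/2; 0 } — -569/1024
edge 12 of 14 (B): { -1; -3/4; -5/8; -9/16; -143/256; -285/512; -569/1024 | -71/128; -35/64; -17/32; -1/2; 0 } — -1137/2048
edge 13 of 14 (R): { -1; -3/4; -5/8; -9/16; -143/256; -285/512; -569/1024 | -1137/2048; -71/128; -35/64; -17/32; -1/2; 0 } — -2275/4096
edge 14 of 14 (B): { -1; -3/4; -5/8; -9/16; -143/256; -285/512; -569/1024; -2275/4096 | -1137/2048; -71/128; -35/64; -17/32; -1/2; 0 } — -4549/8192

-4549/8192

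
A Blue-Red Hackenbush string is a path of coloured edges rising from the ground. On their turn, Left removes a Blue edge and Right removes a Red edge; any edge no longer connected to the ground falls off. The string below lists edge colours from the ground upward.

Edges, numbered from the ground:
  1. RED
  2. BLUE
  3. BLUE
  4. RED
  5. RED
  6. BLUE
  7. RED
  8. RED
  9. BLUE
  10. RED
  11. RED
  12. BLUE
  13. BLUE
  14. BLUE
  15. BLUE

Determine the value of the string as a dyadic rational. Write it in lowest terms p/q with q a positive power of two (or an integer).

-7009/16384

Recurse on prefixes of the 15-edge string RED BLUE BLUE RED RED BLUE RED RED BLUE RED RED BLUE BLUE BLUE BLUE:
R: Left {  }, Right { 0 } — simplest -1
RB: Left { -1 }, Right { 0 } — simplest -1/2
RBB: Left { -1; -1/2 }, Right { 0 } — simplest -1/4
RBBR: Left { -1; -1/2 }, Right { -1/4; 0 } — simplest -3/8
RBBRR: Left { -1; -1/2 }, Right { -3/8; -1/4; 0 } — simplest -7/16
RBBRRB: Left { -1; -1/2; -7/16 }, Right { -3/8; -1/4; 0 } — simplest -13/32
RBBRRBR: Left { -1; -1/2; -7/16 }, Right { -13/32; -3/8; -1/4; 0 } — simplest -27/64
RBBRRBRR: Left { -1; -1/2; -7/16 }, Right { -27/64; -13/32; -3/8; -1/4; 0 } — simplest -55/128
RBBRRBRRB: Left { -1; -1/2; -7/16; -55/128 }, Right { -27/64; -13/32; -3/8; -1/4; 0 } — simplest -109/256
RBBRRBRRBR: Left { -1; -1/2; -7/16; -55/128 }, Right { -109/256; -27/64; -13/32; -3/8; -1/4; 0 } — simplest -219/512
RBBRRBRRBRR: Left { -1; -1/2; -7/16; -55/128 }, Right { -219/512; -109/256; -27/64; -13/32; -3/8; -1/4; 0 } — simplest -439/1024
RBBRRBRRBRRB: Left { -1; -1/2; -7/16; -55/128; -439/1024 }, Right { -219/512; -109/256; -27/64; -13/32; -3/8; -1/4; 0 } — simplest -877/2048
RBBRRBRRBRRBB: Left { -1; -1/2; -7/16; -55/128; -439/1024; -877/2048 }, Right { -219/512; -109/256; -27/64; -13/32; -3/8; -1/4; 0 } — simplest -1753/4096
RBBRRBRRBRRBBB: Left { -1; -1/2; -7/16; -55/128; -439/1024; -877/2048; -1753/4096 }, Right { -219/512; -109/256; -27/64; -13/32; -3/8; -1/4; 0 } — simplest -3505/8192
RBBRRBRRBRRBBBB: Left { -1; -1/2; -7/16; -55/128; -439/1024; -877/2048; -1753/4096; -3505/8192 }, Right { -219/512; -109/256; -27/64; -13/32; -3/8; -1/4; 0 } — simplest -7009/16384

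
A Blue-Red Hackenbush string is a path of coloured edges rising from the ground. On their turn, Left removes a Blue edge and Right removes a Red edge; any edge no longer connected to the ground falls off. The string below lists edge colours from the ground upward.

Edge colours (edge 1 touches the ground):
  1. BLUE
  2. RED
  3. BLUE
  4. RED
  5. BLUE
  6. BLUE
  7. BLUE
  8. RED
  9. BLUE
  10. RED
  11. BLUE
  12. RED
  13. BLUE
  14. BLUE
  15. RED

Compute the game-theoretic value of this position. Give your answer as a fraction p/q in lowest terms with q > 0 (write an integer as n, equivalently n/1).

Build v(s[:k]) for k = 1..15, string s = BLUE RED BLUE RED BLUE BLUE BLUE RED BLUE RED BLUE RED BLUE BLUE RED.
edge 1 of 15 (BLUE): { 0 | · } ⇒ 1
edge 2 of 15 (RED): { 0 | 1 } ⇒ 1/2
edge 3 of 15 (BLUE): { 0, 1/2 | 1 } ⇒ 3/4
edge 4 of 15 (RED): { 0, 1/2 | 3/4, 1 } ⇒ 5/8
edge 5 of 15 (BLUE): { 0, 1/2, 5/8 | 3/4, 1 } ⇒ 11/16
edge 6 of 15 (BLUE): { 0, 1/2, 5/8, 11/16 | 3/4, 1 } ⇒ 23/32
edge 7 of 15 (BLUE): { 0, 1/2, 5/8, 11/16, 23/32 | 3/4, 1 } ⇒ 47/64
edge 8 of 15 (RED): { 0, 1/2, 5/8, 11/16, 23/32 | 47/64, 3/4, 1 } ⇒ 93/128
edge 9 of 15 (BLUE): { 0, 1/2, 5/8, 11/16, 23/32, 93/128 | 47/64, 3/4, 1 } ⇒ 187/256
edge 10 of 15 (RED): { 0, 1/2, 5/8, 11/16, 23/32, 93/128 | 187/256, 47/64, 3/4, 1 } ⇒ 373/512
edge 11 of 15 (BLUE): { 0, 1/2, 5/8, 11/16, 23/32, 93/128, 373/512 | 187/256, 47/64, 3/4, 1 } ⇒ 747/1024
edge 12 of 15 (RED): { 0, 1/2, 5/8, 11/16, 23/32, 93/128, 373/512 | 747/1024, 187/256, 47/64, 3/4, 1 } ⇒ 1493/2048
edge 13 of 15 (BLUE): { 0, 1/2, 5/8, 11/16, 23/32, 93/128, 373/512, 1493/2048 | 747/1024, 187/256, 47/64, 3/4, 1 } ⇒ 2987/4096
edge 14 of 15 (BLUE): { 0, 1/2, 5/8, 11/16, 23/32, 93/128, 373/512, 1493/2048, 2987/4096 | 747/1024, 187/256, 47/64, 3/4, 1 } ⇒ 5975/8192
edge 15 of 15 (RED): { 0, 1/2, 5/8, 11/16, 23/32, 93/128, 373/512, 1493/2048, 2987/4096 | 5975/8192, 747/1024, 187/256, 47/64, 3/4, 1 } ⇒ 11949/16384

11949/16384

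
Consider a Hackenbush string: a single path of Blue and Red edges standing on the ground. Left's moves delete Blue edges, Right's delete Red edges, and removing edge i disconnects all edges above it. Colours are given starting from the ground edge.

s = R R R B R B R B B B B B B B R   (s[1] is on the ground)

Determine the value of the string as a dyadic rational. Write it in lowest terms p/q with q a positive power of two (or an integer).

step 1: add R to get R; options L={ ∅ } R={ 0 } ⇒ -1
step 2: add R to get RR; options L={ ∅ } R={ -1 0 } ⇒ -2
step 3: add R to get RRR; options L={ ∅ } R={ -2 -1 0 } ⇒ -3
step 4: add B to get RRRB; options L={ -3 } R={ -2 -1 0 } ⇒ -5/2
step 5: add R to get RRRBR; options L={ -3 } R={ -5/2 -2 -1 0 } ⇒ -11/4
step 6: add B to get RRRBRB; options L={ -3 -11/4 } R={ -5/2 -2 -1 0 } ⇒ -21/8
step 7: add R to get RRRBRBR; options L={ -3 -11/4 } R={ -21/8 -5/2 -2 -1 0 } ⇒ -43/16
step 8: add B to get RRRBRBRB; options L={ -3 -11/4 -43/16 } R={ -21/8 -5/2 -2 -1 0 } ⇒ -85/32
step 9: add B to get RRRBRBRBB; options L={ -3 -11/4 -43/16 -85/32 } R={ -21/8 -5/2 -2 -1 0 } ⇒ -169/64
step 10: add B to get RRRBRBRBBB; options L={ -3 -11/4 -43/16 -85/32 -169/64 } R={ -21/8 -5/2 -2 -1 0 } ⇒ -337/128
step 11: add B to get RRRBRBRBBBB; options L={ -3 -11/4 -43/16 -85/32 -169/64 -337/128 } R={ -21/8 -5/2 -2 -1 0 } ⇒ -673/256
step 12: add B to get RRRBRBRBBBBB; options L={ -3 -11/4 -43/16 -85/32 -169/64 -337/128 -673/256 } R={ -21/8 -5/2 -2 -1 0 } ⇒ -1345/512
step 13: add B to get RRRBRBRBBBBBB; options L={ -3 -11/4 -43/16 -85/32 -169/64 -337/128 -673/256 -1345/512 } R={ -21/8 -5/2 -2 -1 0 } ⇒ -2689/1024
step 14: add B to get RRRBRBRBBBBBBB; options L={ -3 -11/4 -43/16 -85/32 -169/64 -337/128 -673/256 -1345/512 -2689/1024 } R={ -21/8 -5/2 -2 -1 0 } ⇒ -5377/2048
step 15: add R to get RRRBRBRBBBBBBBR; options L={ -3 -11/4 -43/16 -85/32 -169/64 -337/128 -673/256 -1345/512 -2689/1024 } R={ -5377/2048 -21/8 -5/2 -2 -1 0 } ⇒ -10755/4096

-10755/4096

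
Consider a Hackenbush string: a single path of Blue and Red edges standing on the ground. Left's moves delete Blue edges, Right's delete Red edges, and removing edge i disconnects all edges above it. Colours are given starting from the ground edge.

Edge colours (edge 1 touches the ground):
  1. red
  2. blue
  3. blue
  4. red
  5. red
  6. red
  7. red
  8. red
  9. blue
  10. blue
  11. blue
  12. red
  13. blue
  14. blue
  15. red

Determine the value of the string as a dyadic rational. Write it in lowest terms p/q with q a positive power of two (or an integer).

-7955/16384

r: Left {  }, Right { 0 } => simplest -1
rb: Left { -1 }, Right { 0 } => simplest -1/2
rbb: Left { -1,-1/2 }, Right { 0 } => simplest -1/4
rbbr: Left { -1,-1/2 }, Right { -1/4,0 } => simplest -3/8
rbbrr: Left { -1,-1/2 }, Right { -3/8,-1/4,0 } => simplest -7/16
rbbrrr: Left { -1,-1/2 }, Right { -7/16,-3/8,-1/4,0 } => simplest -15/32
rbbrrrr: Left { -1,-1/2 }, Right { -15/32,-7/16,-3/8,-1/4,0 } => simplest -31/64
rbbrrrrr: Left { -1,-1/2 }, Right { -31/64,-15/32,-7/16,-3/8,-1/4,0 } => simplest -63/128
rbbrrrrrb: Left { -1,-1/2,-63/128 }, Right { -31/64,-15/32,-7/16,-3/8,-1/4,0 } => simplest -125/256
rbbrrrrrbb: Left { -1,-1/2,-63/128,-125/256 }, Right { -31/64,-15/32,-7/16,-3/8,-1/4,0 } => simplest -249/512
rbbrrrrrbbb: Left { -1,-1/2,-63/128,-125/256,-249/512 }, Right { -31/64,-15/32,-7/16,-3/8,-1/4,0 } => simplest -497/1024
rbbrrrrrbbbr: Left { -1,-1/2,-63/128,-125/256,-249/512 }, Right { -497/1024,-31/64,-15/32,-7/16,-3/8,-1/4,0 } => simplest -995/2048
rbbrrrrrbbbrb: Left { -1,-1/2,-63/128,-125/256,-249/512,-995/2048 }, Right { -497/1024,-31/64,-15/32,-7/16,-3/8,-1/4,0 } => simplest -1989/4096
rbbrrrrrbbbrbb: Left { -1,-1/2,-63/128,-125/256,-249/512,-995/2048,-1989/4096 }, Right { -497/1024,-31/64,-15/32,-7/16,-3/8,-1/4,0 } => simplest -3977/8192
rbbrrrrrbbbrbbr: Left { -1,-1/2,-63/128,-125/256,-249/512,-995/2048,-1989/4096 }, Right { -3977/8192,-497/1024,-31/64,-15/32,-7/16,-3/8,-1/4,0 } => simplest -7955/16384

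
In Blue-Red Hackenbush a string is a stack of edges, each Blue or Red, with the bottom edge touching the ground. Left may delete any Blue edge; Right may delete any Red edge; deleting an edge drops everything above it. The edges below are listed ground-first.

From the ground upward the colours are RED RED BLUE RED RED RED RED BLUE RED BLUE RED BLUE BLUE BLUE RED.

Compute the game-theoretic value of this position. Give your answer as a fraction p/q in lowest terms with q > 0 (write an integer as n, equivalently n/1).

1 of 15 · R · max L −∞ · min R 0 ⇒ -1
2 of 15 · RR · max L −∞ · min R -1 ⇒ -2
3 of 15 · RRB · max L -2 · min R -1 ⇒ -3/2
4 of 15 · RRBR · max L -2 · min R -3/2 ⇒ -7/4
5 of 15 · RRBRR · max L -2 · min R -7/4 ⇒ -15/8
6 of 15 · RRBRRR · max L -2 · min R -15/8 ⇒ -31/16
7 of 15 · RRBRRRR · max L -2 · min R -31/16 ⇒ -63/32
8 of 15 · RRBRRRRB · max L -63/32 · min R -31/16 ⇒ -125/64
9 of 15 · RRBRRRRBR · max L -63/32 · min R -125/64 ⇒ -251/128
10 of 15 · RRBRRRRBRB · max L -251/128 · min R -125/64 ⇒ -501/256
11 of 15 · RRBRRRRBRBR · max L -251/128 · min R -501/256 ⇒ -1003/512
12 of 15 · RRBRRRRBRBRB · max L -1003/512 · min R -501/256 ⇒ -2005/1024
13 of 15 · RRBRRRRBRBRBB · max L -2005/1024 · min R -501/256 ⇒ -4009/2048
14 of 15 · RRBRRRRBRBRBBB · max L -4009/2048 · min R -501/256 ⇒ -8017/4096
15 of 15 · RRBRRRRBRBRBBBR · max L -4009/2048 · min R -8017/4096 ⇒ -16035/8192

-16035/8192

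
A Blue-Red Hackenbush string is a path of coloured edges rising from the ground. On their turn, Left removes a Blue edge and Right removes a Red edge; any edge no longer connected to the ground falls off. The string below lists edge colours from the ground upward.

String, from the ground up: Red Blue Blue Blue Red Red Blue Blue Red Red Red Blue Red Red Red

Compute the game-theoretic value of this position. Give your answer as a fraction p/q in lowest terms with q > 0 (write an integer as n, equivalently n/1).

-3311/16384

value(R) = { · | 0 } -> -1
value(RB) = { -1 | 0 } -> -1/2
value(RBB) = { -1,-1/2 | 0 } -> -1/4
value(RBBB) = { -1,-1/2,-1/4 | 0 } -> -1/8
value(RBBBR) = { -1,-1/2,-1/4 | -1/8,0 } -> -3/16
value(RBBBRR) = { -1,-1/2,-1/4 | -3/16,-1/8,0 } -> -7/32
value(RBBBRRB) = { -1,-1/2,-1/4,-7/32 | -3/16,-1/8,0 } -> -13/64
value(RBBBRRBB) = { -1,-1/2,-1/4,-7/32,-13/64 | -3/16,-1/8,0 } -> -25/128
value(RBBBRRBBR) = { -1,-1/2,-1/4,-7/32,-13/64 | -25/128,-3/16,-1/8,0 } -> -51/256
value(RBBBRRBBRR) = { -1,-1/2,-1/4,-7/32,-13/64 | -51/256,-25/128,-3/16,-1/8,0 } -> -103/512
value(RBBBRRBBRRR) = { -1,-1/2,-1/4,-7/32,-13/64 | -103/512,-51/256,-25/128,-3/16,-1/8,0 } -> -207/1024
value(RBBBRRBBRRRB) = { -1,-1/2,-1/4,-7/32,-13/64,-207/1024 | -103/512,-51/256,-25/128,-3/16,-1/8,0 } -> -413/2048
value(RBBBRRBBRRRBR) = { -1,-1/2,-1/4,-7/32,-13/64,-207/1024 | -413/2048,-103/512,-51/256,-25/128,-3/16,-1/8,0 } -> -827/4096
value(RBBBRRBBRRRBRR) = { -1,-1/2,-1/4,-7/32,-13/64,-207/1024 | -827/4096,-413/2048,-103/512,-51/256,-25/128,-3/16,-1/8,0 } -> -1655/8192
value(RBBBRRBBRRRBRRR) = { -1,-1/2,-1/4,-7/32,-13/64,-207/1024 | -1655/8192,-827/4096,-413/2048,-103/512,-51/256,-25/128,-3/16,-1/8,0 } -> -3311/16384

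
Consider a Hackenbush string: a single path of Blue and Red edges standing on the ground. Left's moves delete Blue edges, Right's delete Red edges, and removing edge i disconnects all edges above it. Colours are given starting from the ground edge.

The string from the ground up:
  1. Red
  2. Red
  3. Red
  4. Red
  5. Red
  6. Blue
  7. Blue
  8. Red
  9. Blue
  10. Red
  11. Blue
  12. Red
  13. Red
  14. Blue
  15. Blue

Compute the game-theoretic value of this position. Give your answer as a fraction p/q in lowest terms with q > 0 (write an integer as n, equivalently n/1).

-4441/1024

edge 1 of 15 (Red): { (no moves) | 0 } => -1
edge 2 of 15 (Red): { (no moves) | -1,0 } => -2
edge 3 of 15 (Red): { (no moves) | -2,-1,0 } => -3
edge 4 of 15 (Red): { (no moves) | -3,-2,-1,0 } => -4
edge 5 of 15 (Red): { (no moves) | -4,-3,-2,-1,0 } => -5
edge 6 of 15 (Blue): { -5 | -4,-3,-2,-1,0 } => -9/2
edge 7 of 15 (Blue): { -5,-9/2 | -4,-3,-2,-1,0 } => -17/4
edge 8 of 15 (Red): { -5,-9/2 | -17/4,-4,-3,-2,-1,0 } => -35/8
edge 9 of 15 (Blue): { -5,-9/2,-35/8 | -17/4,-4,-3,-2,-1,0 } => -69/16
edge 10 of 15 (Red): { -5,-9/2,-35/8 | -69/16,-17/4,-4,-3,-2,-1,0 } => -139/32
edge 11 of 15 (Blue): { -5,-9/2,-35/8,-139/32 | -69/16,-17/4,-4,-3,-2,-1,0 } => -277/64
edge 12 of 15 (Red): { -5,-9/2,-35/8,-139/32 | -277/64,-69/16,-17/4,-4,-3,-2,-1,0 } => -555/128
edge 13 of 15 (Red): { -5,-9/2,-35/8,-139/32 | -555/128,-277/64,-69/16,-17/4,-4,-3,-2,-1,0 } => -1111/256
edge 14 of 15 (Blue): { -5,-9/2,-35/8,-139/32,-1111/256 | -555/128,-277/64,-69/16,-17/4,-4,-3,-2,-1,0 } => -2221/512
edge 15 of 15 (Blue): { -5,-9/2,-35/8,-139/32,-1111/256,-2221/512 | -555/128,-277/64,-69/16,-17/4,-4,-3,-2,-1,0 } => -4441/1024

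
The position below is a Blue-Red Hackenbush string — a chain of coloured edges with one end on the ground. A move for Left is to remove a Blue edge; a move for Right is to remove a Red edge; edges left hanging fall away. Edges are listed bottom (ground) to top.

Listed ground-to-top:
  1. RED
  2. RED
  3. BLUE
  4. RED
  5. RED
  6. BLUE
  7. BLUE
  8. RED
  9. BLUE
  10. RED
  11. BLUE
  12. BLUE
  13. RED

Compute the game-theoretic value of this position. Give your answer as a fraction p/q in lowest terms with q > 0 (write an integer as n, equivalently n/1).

edge 1 of 13 (RED): { · | 0 } = -1
edge 2 of 13 (RED): { · | -1, 0 } = -2
edge 3 of 13 (BLUE): { -2 | -1, 0 } = -3/2
edge 4 of 13 (RED): { -2 | -3/2, -1, 0 } = -7/4
edge 5 of 13 (RED): { -2 | -7/4, -3/2, -1, 0 } = -15/8
edge 6 of 13 (BLUE): { -2, -15/8 | -7/4, -3/2, -1, 0 } = -29/16
edge 7 of 13 (BLUE): { -2, -15/8, -29/16 | -7/4, -3/2, -1, 0 } = -57/32
edge 8 of 13 (RED): { -2, -15/8, -29/16 | -57/32, -7/4, -3/2, -1, 0 } = -115/64
edge 9 of 13 (BLUE): { -2, -15/8, -29/16, -115/64 | -57/32, -7/4, -3/2, -1, 0 } = -229/128
edge 10 of 13 (RED): { -2, -15/8, -29/16, -115/64 | -229/128, -57/32, -7/4, -3/2, -1, 0 } = -459/256
edge 11 of 13 (BLUE): { -2, -15/8, -29/16, -115/64, -459/256 | -229/128, -57/32, -7/4, -3/2, -1, 0 } = -917/512
edge 12 of 13 (BLUE): { -2, -15/8, -29/16, -115/64, -459/256, -917/512 | -229/128, -57/32, -7/4, -3/2, -1, 0 } = -1833/1024
edge 13 of 13 (RED): { -2, -15/8, -29/16, -115/64, -459/256, -917/512 | -1833/1024, -229/128, -57/32, -7/4, -3/2, -1, 0 } = -3667/2048

-3667/2048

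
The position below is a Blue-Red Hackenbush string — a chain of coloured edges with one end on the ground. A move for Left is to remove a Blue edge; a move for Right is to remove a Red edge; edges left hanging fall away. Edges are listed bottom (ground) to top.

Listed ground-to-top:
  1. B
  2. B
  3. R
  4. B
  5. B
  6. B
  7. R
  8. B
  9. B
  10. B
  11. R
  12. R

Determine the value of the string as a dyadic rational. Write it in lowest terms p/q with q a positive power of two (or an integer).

g_1 [B]  L=[0]  R=[—]  -> 1
g_2 [BB]  L=[0; 1]  R=[—]  -> 2
g_3 [BBR]  L=[0; 1]  R=[2]  -> 3/2
g_4 [BBRB]  L=[0; 1; 3/2]  R=[2]  -> 7/4
g_5 [BBRBB]  L=[0; 1; 3/2; 7/4]  R=[2]  -> 15/8
g_6 [BBRBBB]  L=[0; 1; 3/2; 7/4; 15/8]  R=[2]  -> 31/16
g_7 [BBRBBBR]  L=[0; 1; 3/2; 7/4; 15/8]  R=[31/16; 2]  -> 61/32
g_8 [BBRBBBRB]  L=[0; 1; 3/2; 7/4; 15/8; 61/32]  R=[31/16; 2]  -> 123/64
g_9 [BBRBBBRBB]  L=[0; 1; 3/2; 7/4; 15/8; 61/32; 123/64]  R=[31/16; 2]  -> 247/128
g_10 [BBRBBBRBBB]  L=[0; 1; 3/2; 7/4; 15/8; 61/32; 123/64; 247/128]  R=[31/16; 2]  -> 495/256
g_11 [BBRBBBRBBBR]  L=[0; 1; 3/2; 7/4; 15/8; 61/32; 123/64; 247/128]  R=[495/256; 31/16; 2]  -> 989/512
g_12 [BBRBBBRBBBRR]  L=[0; 1; 3/2; 7/4; 15/8; 61/32; 123/64; 247/128]  R=[989/512; 495/256; 31/16; 2]  -> 1977/1024

1977/1024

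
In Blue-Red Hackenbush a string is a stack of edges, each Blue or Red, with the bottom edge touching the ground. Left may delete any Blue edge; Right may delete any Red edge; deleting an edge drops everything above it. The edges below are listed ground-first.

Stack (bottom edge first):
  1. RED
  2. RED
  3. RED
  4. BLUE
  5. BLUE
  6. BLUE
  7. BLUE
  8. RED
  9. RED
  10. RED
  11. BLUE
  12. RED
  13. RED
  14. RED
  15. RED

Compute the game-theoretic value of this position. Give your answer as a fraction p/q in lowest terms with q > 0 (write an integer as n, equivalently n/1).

-8671/4096

Recurse on prefixes of the 15-edge string RED RED RED BLUE BLUE BLUE BLUE RED RED RED BLUE RED RED RED RED:
g(R) = { · | 0 } — -1
g(RR) = { · | -1; 0 } — -2
g(RRR) = { · | -2; -1; 0 } — -3
g(RRRB) = { -3 | -2; -1; 0 } — -5/2
g(RRRBB) = { -3; -5/2 | -2; -1; 0 } — -9/4
g(RRRBBB) = { -3; -5/2; -9/4 | -2; -1; 0 } — -17/8
g(RRRBBBB) = { -3; -5/2; -9/4; -17/8 | -2; -1; 0 } — -33/16
g(RRRBBBBR) = { -3; -5/2; -9/4; -17/8 | -33/16; -2; -1; 0 } — -67/32
g(RRRBBBBRR) = { -3; -5/2; -9/4; -17/8 | -67/32; -33/16; -2; -1; 0 } — -135/64
g(RRRBBBBRRR) = { -3; -5/2; -9/4; -17/8 | -135/64; -67/32; -33/16; -2; -1; 0 } — -271/128
g(RRRBBBBRRRB) = { -3; -5/2; -9/4; -17/8; -271/128 | -135/64; -67/32; -33/16; -2; -1; 0 } — -541/256
g(RRRBBBBRRRBR) = { -3; -5/2; -9/4; -17/8; -271/128 | -541/256; -135/64; -67/32; -33/16; -2; -1; 0 } — -1083/512
g(RRRBBBBRRRBRR) = { -3; -5/2; -9/4; -17/8; -271/128 | -1083/512; -541/256; -135/64; -67/32; -33/16; -2; -1; 0 } — -2167/1024
g(RRRBBBBRRRBRRR) = { -3; -5/2; -9/4; -17/8; -271/128 | -2167/1024; -1083/512; -541/256; -135/64; -67/32; -33/16; -2; -1; 0 } — -4335/2048
g(RRRBBBBRRRBRRRR) = { -3; -5/2; -9/4; -17/8; -271/128 | -4335/2048; -2167/1024; -1083/512; -541/256; -135/64; -67/32; -33/16; -2; -1; 0 } — -8671/4096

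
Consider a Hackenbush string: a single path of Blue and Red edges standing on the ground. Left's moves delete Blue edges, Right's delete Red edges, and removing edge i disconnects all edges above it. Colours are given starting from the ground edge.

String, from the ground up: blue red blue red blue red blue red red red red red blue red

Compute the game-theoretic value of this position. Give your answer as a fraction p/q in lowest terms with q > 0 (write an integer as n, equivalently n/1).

5381/8192

Prefix values for blue red blue red blue red blue red red red red red blue red via {L|R} + simplicity:
v(b) = { 0 | (no moves) } so 1
v(br) = { 0 | 1 } so 1/2
v(brb) = { 0; 1/2 | 1 } so 3/4
v(brbr) = { 0; 1/2 | 3/4; 1 } so 5/8
v(brbrb) = { 0; 1/2; 5/8 | 3/4; 1 } so 11/16
v(brbrbr) = { 0; 1/2; 5/8 | 11/16; 3/4; 1 } so 21/32
v(brbrbrb) = { 0; 1/2; 5/8; 21/32 | 11/16; 3/4; 1 } so 43/64
v(brbrbrbr) = { 0; 1/2; 5/8; 21/32 | 43/64; 11/16; 3/4; 1 } so 85/128
v(brbrbrbrr) = { 0; 1/2; 5/8; 21/32 | 85/128; 43/64; 11/16; 3/4; 1 } so 169/256
v(brbrbrbrrr) = { 0; 1/2; 5/8; 21/32 | 169/256; 85/128; 43/64; 11/16; 3/4; 1 } so 337/512
v(brbrbrbrrrr) = { 0; 1/2; 5/8; 21/32 | 337/512; 169/256; 85/128; 43/64; 11/16; 3/4; 1 } so 673/1024
v(brbrbrbrrrrr) = { 0; 1/2; 5/8; 21/32 | 673/1024; 337/512; 169/256; 85/128; 43/64; 11/16; 3/4; 1 } so 1345/2048
v(brbrbrbrrrrrb) = { 0; 1/2; 5/8; 21/32; 1345/2048 | 673/1024; 337/512; 169/256; 85/128; 43/64; 11/16; 3/4; 1 } so 2691/4096
v(brbrbrbrrrrrbr) = { 0; 1/2; 5/8; 21/32; 1345/2048 | 2691/4096; 673/1024; 337/512; 169/256; 85/128; 43/64; 11/16; 3/4; 1 } so 5381/8192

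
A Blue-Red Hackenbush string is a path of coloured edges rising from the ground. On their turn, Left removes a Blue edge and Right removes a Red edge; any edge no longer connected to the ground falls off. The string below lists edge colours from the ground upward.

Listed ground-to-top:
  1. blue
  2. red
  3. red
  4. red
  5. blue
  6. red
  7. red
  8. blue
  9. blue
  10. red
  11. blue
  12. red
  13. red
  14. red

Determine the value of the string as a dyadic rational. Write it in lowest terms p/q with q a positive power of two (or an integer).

1233/8192

1 of 14 · b · max L 0 · min R +∞ => 1
2 of 14 · br · max L 0 · min R 1 => 1/2
3 of 14 · brr · max L 0 · min R 1/2 => 1/4
4 of 14 · brrr · max L 0 · min R 1/4 => 1/8
5 of 14 · brrrb · max L 1/8 · min R 1/4 => 3/16
6 of 14 · brrrbr · max L 1/8 · min R 3/16 => 5/32
7 of 14 · brrrbrr · max L 1/8 · min R 5/32 => 9/64
8 of 14 · brrrbrrb · max L 9/64 · min R 5/32 => 19/128
9 of 14 · brrrbrrbb · max L 19/128 · min R 5/32 => 39/256
10 of 14 · brrrbrrbbr · max L 19/128 · min R 39/256 => 77/512
11 of 14 · brrrbrrbbrb · max L 77/512 · min R 39/256 => 155/1024
12 of 14 · brrrbrrbbrbr · max L 77/512 · min R 155/1024 => 309/2048
13 of 14 · brrrbrrbbrbrr · max L 77/512 · min R 309/2048 => 617/4096
14 of 14 · brrrbrrbbrbrrr · max L 77/512 · min R 617/4096 => 1233/8192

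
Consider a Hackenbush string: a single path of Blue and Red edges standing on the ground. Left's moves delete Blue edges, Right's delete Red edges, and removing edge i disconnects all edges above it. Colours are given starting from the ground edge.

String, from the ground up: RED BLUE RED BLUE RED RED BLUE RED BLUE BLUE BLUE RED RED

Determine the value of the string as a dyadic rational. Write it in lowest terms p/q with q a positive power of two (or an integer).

Recurse on prefixes of the 13-edge string RED BLUE RED BLUE RED RED BLUE RED BLUE BLUE BLUE RED RED:
R: Left {  }, Right { 0 } ⇒ simplest -1
RB: Left { -1 }, Right { 0 } ⇒ simplest -1/2
RBR: Left { -1 }, Right { -1/2,0 } ⇒ simplest -3/4
RBRB: Left { -1,-3/4 }, Right { -1/2,0 } ⇒ simplest -5/8
RBRBR: Left { -1,-3/4 }, Right { -5/8,-1/2,0 } ⇒ simplest -11/16
RBRBRR: Left { -1,-3/4 }, Right { -11/16,-5/8,-1/2,0 } ⇒ simplest -23/32
RBRBRRB: Left { -1,-3/4,-23/32 }, Right { -11/16,-5/8,-1/2,0 } ⇒ simplest -45/64
RBRBRRBR: Left { -1,-3/4,-23/32 }, Right { -45/64,-11/16,-5/8,-1/2,0 } ⇒ simplest -91/128
RBRBRRBRB: Left { -1,-3/4,-23/32,-91/128 }, Right { -45/64,-11/16,-5/8,-1/2,0 } ⇒ simplest -181/256
RBRBRRBRBB: Left { -1,-3/4,-23/32,-91/128,-181/256 }, Right { -45/64,-11/16,-5/8,-1/2,0 } ⇒ simplest -361/512
RBRBRRBRBBB: Left { -1,-3/4,-23/32,-91/128,-181/256,-361/512 }, Right { -45/64,-11/16,-5/8,-1/2,0 } ⇒ simplest -721/1024
RBRBRRBRBBBR: Left { -1,-3/4,-23/32,-91/128,-181/256,-361/512 }, Right { -721/1024,-45/64,-11/16,-5/8,-1/2,0 } ⇒ simplest -1443/2048
RBRBRRBRBBBRR: Left { -1,-3/4,-23/32,-91/128,-181/256,-361/512 }, Right { -1443/2048,-721/1024,-45/64,-11/16,-5/8,-1/2,0 } ⇒ simplest -2887/4096

-2887/4096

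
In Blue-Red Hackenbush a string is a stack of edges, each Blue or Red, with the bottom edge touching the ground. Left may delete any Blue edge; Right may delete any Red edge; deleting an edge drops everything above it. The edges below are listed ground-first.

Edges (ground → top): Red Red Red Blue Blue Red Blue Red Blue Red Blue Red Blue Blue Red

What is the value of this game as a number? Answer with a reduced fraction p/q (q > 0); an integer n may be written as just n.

Build g(s[:k]) for k = 1..15, string s = Red Red Red Blue Blue Red Blue Red Blue Red Blue Red Blue Blue Red.
R: Left {  }, Right { 0 } ⇒ simplest -1
RR: Left {  }, Right { -1 0 } ⇒ simplest -2
RRR: Left {  }, Right { -2 -1 0 } ⇒ simplest -3
RRRB: Left { -3 }, Right { -2 -1 0 } ⇒ simplest -5/2
RRRBB: Left { -3 -5/2 }, Right { -2 -1 0 } ⇒ simplest -9/4
RRRBBR: Left { -3 -5/2 }, Right { -9/4 -2 -1 0 } ⇒ simplest -19/8
RRRBBRB: Left { -3 -5/2 -19/8 }, Right { -9/4 -2 -1 0 } ⇒ simplest -37/16
RRRBBRBR: Left { -3 -5/2 -19/8 }, Right { -37/16 -9/4 -2 -1 0 } ⇒ simplest -75/32
RRRBBRBRB: Left { -3 -5/2 -19/8 -75/32 }, Right { -37/16 -9/4 -2 -1 0 } ⇒ simplest -149/64
RRRBBRBRBR: Left { -3 -5/2 -19/8 -75/32 }, Right { -149/64 -37/16 -9/4 -2 -1 0 } ⇒ simplest -299/128
RRRBBRBRBRB: Left { -3 -5/2 -19/8 -75/32 -299/128 }, Right { -149/64 -37/16 -9/4 -2 -1 0 } ⇒ simplest -597/256
RRRBBRBRBRBR: Left { -3 -5/2 -19/8 -75/32 -299/128 }, Right { -597/256 -149/64 -37/16 -9/4 -2 -1 0 } ⇒ simplest -1195/512
RRRBBRBRBRBRB: Left { -3 -5/2 -19/8 -75/32 -299/128 -1195/512 }, Right { -597/256 -149/64 -37/16 -9/4 -2 -1 0 } ⇒ simplest -2389/1024
RRRBBRBRBRBRBB: Left { -3 -5/2 -19/8 -75/32 -299/128 -1195/512 -2389/1024 }, Right { -597/256 -149/64 -37/16 -9/4 -2 -1 0 } ⇒ simplest -4777/2048
RRRBBRBRBRBRBBR: Left { -3 -5/2 -19/8 -75/32 -299/128 -1195/512 -2389/1024 }, Right { -4777/2048 -597/256 -149/64 -37/16 -9/4 -2 -1 0 } ⇒ simplest -9555/4096

-9555/4096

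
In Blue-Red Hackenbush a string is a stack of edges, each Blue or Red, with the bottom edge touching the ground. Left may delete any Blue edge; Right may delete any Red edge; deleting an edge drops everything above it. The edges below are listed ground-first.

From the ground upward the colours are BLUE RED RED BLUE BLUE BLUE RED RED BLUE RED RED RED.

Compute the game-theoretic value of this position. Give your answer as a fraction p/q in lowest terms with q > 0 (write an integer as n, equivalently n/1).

913/2048

step 1: add BLUE to get B; options L={ 0 } R={ none } gives 1
step 2: add RED to get BR; options L={ 0 } R={ 1 } gives 1/2
step 3: add RED to get BRR; options L={ 0 } R={ 1/2 1 } gives 1/4
step 4: add BLUE to get BRRB; options L={ 0 1/4 } R={ 1/2 1 } gives 3/8
step 5: add BLUE to get BRRBB; options L={ 0 1/4 3/8 } R={ 1/2 1 } gives 7/16
step 6: add BLUE to get BRRBBB; options L={ 0 1/4 3/8 7/16 } R={ 1/2 1 } gives 15/32
step 7: add RED to get BRRBBBR; options L={ 0 1/4 3/8 7/16 } R={ 15/32 1/2 1 } gives 29/64
step 8: add RED to get BRRBBBRR; options L={ 0 1/4 3/8 7/16 } R={ 29/64 15/32 1/2 1 } gives 57/128
step 9: add BLUE to get BRRBBBRRB; options L={ 0 1/4 3/8 7/16 57/128 } R={ 29/64 15/32 1/2 1 } gives 115/256
step 10: add RED to get BRRBBBRRBR; options L={ 0 1/4 3/8 7/16 57/128 } R={ 115/256 29/64 15/32 1/2 1 } gives 229/512
step 11: add RED to get BRRBBBRRBRR; options L={ 0 1/4 3/8 7/16 57/128 } R={ 229/512 115/256 29/64 15/32 1/2 1 } gives 457/1024
step 12: add RED to get BRRBBBRRBRRR; options L={ 0 1/4 3/8 7/16 57/128 } R={ 457/1024 229/512 115/256 29/64 15/32 1/2 1 } gives 913/2048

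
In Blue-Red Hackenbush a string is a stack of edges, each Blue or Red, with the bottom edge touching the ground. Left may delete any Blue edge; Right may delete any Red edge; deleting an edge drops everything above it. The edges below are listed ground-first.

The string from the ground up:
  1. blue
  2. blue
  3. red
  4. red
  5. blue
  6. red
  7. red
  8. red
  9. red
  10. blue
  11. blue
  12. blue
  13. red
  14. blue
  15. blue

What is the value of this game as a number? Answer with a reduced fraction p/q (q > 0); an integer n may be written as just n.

b: Left { 0 }, Right { — } → simplest 1
bb: Left { 0; 1 }, Right { — } → simplest 2
bbr: Left { 0; 1 }, Right { 2 } → simplest 3/2
bbrr: Left { 0; 1 }, Right { 3/2; 2 } → simplest 5/4
bbrrb: Left { 0; 1; 5/4 }, Right { 3/2; 2 } → simplest 11/8
bbrrbr: Left { 0; 1; 5/4 }, Right { 11/8; 3/2; 2 } → simplest 21/16
bbrrbrr: Left { 0; 1; 5/4 }, Right { 21/16; 11/8; 3/2; 2 } → simplest 41/32
bbrrbrrr: Left { 0; 1; 5/4 }, Right { 41/32; 21/16; 11/8; 3/2; 2 } → simplest 81/64
bbrrbrrrr: Left { 0; 1; 5/4 }, Right { 81/64; 41/32; 21/16; 11/8; 3/2; 2 } → simplest 161/128
bbrrbrrrrb: Left { 0; 1; 5/4; 161/128 }, Right { 81/64; 41/32; 21/16; 11/8; 3/2; 2 } → simplest 323/256
bbrrbrrrrbb: Left { 0; 1; 5/4; 161/128; 323/256 }, Right { 81/64; 41/32; 21/16; 11/8; 3/2; 2 } → simplest 647/512
bbrrbrrrrbbb: Left { 0; 1; 5/4; 161/128; 323/256; 647/512 }, Right { 81/64; 41/32; 21/16; 11/8; 3/2; 2 } → simplest 1295/1024
bbrrbrrrrbbbr: Left { 0; 1; 5/4; 161/128; 323/256; 647/512 }, Right { 1295/1024; 81/64; 41/32; 21/16; 11/8; 3/2; 2 } → simplest 2589/2048
bbrrbrrrrbbbrb: Left { 0; 1; 5/4; 161/128; 323/256; 647/512; 2589/2048 }, Right { 1295/1024; 81/64; 41/32; 21/16; 11/8; 3/2; 2 } → simplest 5179/4096
bbrrbrrrrbbbrbb: Left { 0; 1; 5/4; 161/128; 323/256; 647/512; 2589/2048; 5179/4096 }, Right { 1295/1024; 81/64; 41/32; 21/16; 11/8; 3/2; 2 } → simplest 10359/8192

10359/8192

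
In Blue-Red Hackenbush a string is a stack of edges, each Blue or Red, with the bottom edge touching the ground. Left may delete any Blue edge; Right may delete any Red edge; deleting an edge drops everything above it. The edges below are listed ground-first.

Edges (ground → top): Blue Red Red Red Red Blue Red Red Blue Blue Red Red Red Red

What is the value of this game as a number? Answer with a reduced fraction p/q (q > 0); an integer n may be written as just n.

609/8192

Prefix values for Blue Red Red Red Red Blue Red Red Blue Blue Red Red Red Red via {L|R} + simplicity:
edge 1 of 14 (Blue): { 0 | (no moves) } gives 1
edge 2 of 14 (Red): { 0 | 1 } gives 1/2
edge 3 of 14 (Red): { 0 | 1/2, 1 } gives 1/4
edge 4 of 14 (Red): { 0 | 1/4, 1/2, 1 } gives 1/8
edge 5 of 14 (Red): { 0 | 1/8, 1/4, 1/2, 1 } gives 1/16
edge 6 of 14 (Blue): { 0, 1/16 | 1/8, 1/4, 1/2, 1 } gives 3/32
edge 7 of 14 (Red): { 0, 1/16 | 3/32, 1/8, 1/4, 1/2, 1 } gives 5/64
edge 8 of 14 (Red): { 0, 1/16 | 5/64, 3/32, 1/8, 1/4, 1/2, 1 } gives 9/128
edge 9 of 14 (Blue): { 0, 1/16, 9/128 | 5/64, 3/32, 1/8, 1/4, 1/2, 1 } gives 19/256
edge 10 of 14 (Blue): { 0, 1/16, 9/128, 19/256 | 5/64, 3/32, 1/8, 1/4, 1/2, 1 } gives 39/512
edge 11 of 14 (Red): { 0, 1/16, 9/128, 19/256 | 39/512, 5/64, 3/32, 1/8, 1/4, 1/2, 1 } gives 77/1024
edge 12 of 14 (Red): { 0, 1/16, 9/128, 19/256 | 77/1024, 39/512, 5/64, 3/32, 1/8, 1/4, 1/2, 1 } gives 153/2048
edge 13 of 14 (Red): { 0, 1/16, 9/128, 19/256 | 153/2048, 77/1024, 39/512, 5/64, 3/32, 1/8, 1/4, 1/2, 1 } gives 305/4096
edge 14 of 14 (Red): { 0, 1/16, 9/128, 19/256 | 305/4096, 153/2048, 77/1024, 39/512, 5/64, 3/32, 1/8, 1/4, 1/2, 1 } gives 609/8192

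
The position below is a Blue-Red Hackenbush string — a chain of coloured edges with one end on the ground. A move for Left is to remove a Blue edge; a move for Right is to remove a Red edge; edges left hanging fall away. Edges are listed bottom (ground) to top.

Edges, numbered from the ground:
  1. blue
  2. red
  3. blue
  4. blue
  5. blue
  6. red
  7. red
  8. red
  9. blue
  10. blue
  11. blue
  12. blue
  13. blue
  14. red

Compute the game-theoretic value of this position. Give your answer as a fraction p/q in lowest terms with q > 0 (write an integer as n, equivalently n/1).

G_1 [b]  L=[0]  R=[—]  gives 1
G_2 [br]  L=[0]  R=[1]  gives 1/2
G_3 [brb]  L=[0; 1/2]  R=[1]  gives 3/4
G_4 [brbb]  L=[0; 1/2; 3/4]  R=[1]  gives 7/8
G_5 [brbbb]  L=[0; 1/2; 3/4; 7/8]  R=[1]  gives 15/16
G_6 [brbbbr]  L=[0; 1/2; 3/4; 7/8]  R=[15/16; 1]  gives 29/32
G_7 [brbbbrr]  L=[0; 1/2; 3/4; 7/8]  R=[29/32; 15/16; 1]  gives 57/64
G_8 [brbbbrrr]  L=[0; 1/2; 3/4; 7/8]  R=[57/64; 29/32; 15/16; 1]  gives 113/128
G_9 [brbbbrrrb]  L=[0; 1/2; 3/4; 7/8; 113/128]  R=[57/64; 29/32; 15/16; 1]  gives 227/256
G_10 [brbbbrrrbb]  L=[0; 1/2; 3/4; 7/8; 113/128; 227/256]  R=[57/64; 29/32; 15/16; 1]  gives 455/512
G_11 [brbbbrrrbbb]  L=[0; 1/2; 3/4; 7/8; 113/128; 227/256; 455/512]  R=[57/64; 29/32; 15/16; 1]  gives 911/1024
G_12 [brbbbrrrbbbb]  L=[0; 1/2; 3/4; 7/8; 113/128; 227/256; 455/512; 911/1024]  R=[57/64; 29/32; 15/16; 1]  gives 1823/2048
G_13 [brbbbrrrbbbbb]  L=[0; 1/2; 3/4; 7/8; 113/128; 227/256; 455/512; 911/1024; 1823/2048]  R=[57/64; 29/32; 15/16; 1]  gives 3647/4096
G_14 [brbbbrrrbbbbbr]  L=[0; 1/2; 3/4; 7/8; 113/128; 227/256; 455/512; 911/1024; 1823/2048]  R=[3647/4096; 57/64; 29/32; 15/16; 1]  gives 7293/8192

7293/8192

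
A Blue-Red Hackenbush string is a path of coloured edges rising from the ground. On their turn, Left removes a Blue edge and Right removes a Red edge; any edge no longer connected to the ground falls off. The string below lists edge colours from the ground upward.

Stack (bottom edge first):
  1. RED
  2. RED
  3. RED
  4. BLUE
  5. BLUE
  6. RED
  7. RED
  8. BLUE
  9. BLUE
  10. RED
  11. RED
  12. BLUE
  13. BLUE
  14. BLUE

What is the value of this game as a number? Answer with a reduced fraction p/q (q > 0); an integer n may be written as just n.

-4913/2048

Build val(s[:k]) for k = 1..14, string s = RED RED RED BLUE BLUE RED RED BLUE BLUE RED RED BLUE BLUE BLUE.
val(R) = { none | 0 } ⇒ -1
val(RR) = { none | -1 0 } ⇒ -2
val(RRR) = { none | -2 -1 0 } ⇒ -3
val(RRRB) = { -3 | -2 -1 0 } ⇒ -5/2
val(RRRBB) = { -3 -5/2 | -2 -1 0 } ⇒ -9/4
val(RRRBBR) = { -3 -5/2 | -9/4 -2 -1 0 } ⇒ -19/8
val(RRRBBRR) = { -3 -5/2 | -19/8 -9/4 -2 -1 0 } ⇒ -39/16
val(RRRBBRRB) = { -3 -5/2 -39/16 | -19/8 -9/4 -2 -1 0 } ⇒ -77/32
val(RRRBBRRBB) = { -3 -5/2 -39/16 -77/32 | -19/8 -9/4 -2 -1 0 } ⇒ -153/64
val(RRRBBRRBBR) = { -3 -5/2 -39/16 -77/32 | -153/64 -19/8 -9/4 -2 -1 0 } ⇒ -307/128
val(RRRBBRRBBRR) = { -3 -5/2 -39/16 -77/32 | -307/128 -153/64 -19/8 -9/4 -2 -1 0 } ⇒ -615/256
val(RRRBBRRBBRRB) = { -3 -5/2 -39/16 -77/32 -615/256 | -307/128 -153/64 -19/8 -9/4 -2 -1 0 } ⇒ -1229/512
val(RRRBBRRBBRRBB) = { -3 -5/2 -39/16 -77/32 -615/256 -1229/512 | -307/128 -153/64 -19/8 -9/4 -2 -1 0 } ⇒ -2457/1024
val(RRRBBRRBBRRBBB) = { -3 -5/2 -39/16 -77/32 -615/256 -1229/512 -2457/1024 | -307/128 -153/64 -19/8 -9/4 -2 -1 0 } ⇒ -4913/2048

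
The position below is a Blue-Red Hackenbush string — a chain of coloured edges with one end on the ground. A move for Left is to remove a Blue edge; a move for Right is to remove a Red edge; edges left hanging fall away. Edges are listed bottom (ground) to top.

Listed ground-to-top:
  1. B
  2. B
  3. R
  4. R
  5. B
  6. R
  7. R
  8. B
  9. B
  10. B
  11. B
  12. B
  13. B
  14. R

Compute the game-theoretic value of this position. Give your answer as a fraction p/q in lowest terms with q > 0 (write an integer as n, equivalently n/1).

1 of 14 · B · max L 0 · min R +∞ — 1
2 of 14 · BB · max L 1 · min R +∞ — 2
3 of 14 · BBR · max L 1 · min R 2 — 3/2
4 of 14 · BBRR · max L 1 · min R 3/2 — 5/4
5 of 14 · BBRRB · max L 5/4 · min R 3/2 — 11/8
6 of 14 · BBRRBR · max L 5/4 · min R 11/8 — 21/16
7 of 14 · BBRRBRR · max L 5/4 · min R 21/16 — 41/32
8 of 14 · BBRRBRRB · max L 41/32 · min R 21/16 — 83/64
9 of 14 · BBRRBRRBB · max L 83/64 · min R 21/16 — 167/128
10 of 14 · BBRRBRRBBB · max L 167/128 · min R 21/16 — 335/256
11 of 14 · BBRRBRRBBBB · max L 335/256 · min R 21/16 — 671/512
12 of 14 · BBRRBRRBBBBB · max L 671/512 · min R 21/16 — 1343/1024
13 of 14 · BBRRBRRBBBBBB · max L 1343/1024 · min R 21/16 — 2687/2048
14 of 14 · BBRRBRRBBBBBBR · max L 1343/1024 · min R 2687/2048 — 5373/4096

5373/4096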